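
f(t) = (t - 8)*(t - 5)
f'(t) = 2*t - 13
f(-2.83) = 84.80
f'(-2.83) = -18.66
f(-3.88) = 105.49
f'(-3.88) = -20.76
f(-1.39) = 60.00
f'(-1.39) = -15.78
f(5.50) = -1.25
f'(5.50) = -2.00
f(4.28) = 2.68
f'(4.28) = -4.44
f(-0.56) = 47.59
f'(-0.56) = -14.12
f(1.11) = 26.80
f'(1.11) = -10.78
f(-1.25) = 57.81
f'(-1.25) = -15.50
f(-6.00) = 154.00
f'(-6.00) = -25.00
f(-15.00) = 460.00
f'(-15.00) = -43.00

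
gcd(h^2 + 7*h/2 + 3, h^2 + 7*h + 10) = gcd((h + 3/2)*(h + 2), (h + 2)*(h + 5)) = h + 2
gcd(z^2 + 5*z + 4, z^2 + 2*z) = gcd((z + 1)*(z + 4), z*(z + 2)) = 1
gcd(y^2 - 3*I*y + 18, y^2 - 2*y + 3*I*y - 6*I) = y + 3*I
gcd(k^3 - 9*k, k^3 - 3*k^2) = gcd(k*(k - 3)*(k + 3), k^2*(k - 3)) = k^2 - 3*k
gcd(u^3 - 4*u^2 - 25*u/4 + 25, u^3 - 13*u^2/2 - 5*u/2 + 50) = u^2 - 3*u/2 - 10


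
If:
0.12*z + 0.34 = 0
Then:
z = -2.83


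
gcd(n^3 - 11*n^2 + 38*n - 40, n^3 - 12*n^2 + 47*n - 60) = n^2 - 9*n + 20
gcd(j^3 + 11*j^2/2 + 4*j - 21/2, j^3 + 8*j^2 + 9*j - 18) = j^2 + 2*j - 3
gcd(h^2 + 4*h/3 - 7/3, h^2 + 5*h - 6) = h - 1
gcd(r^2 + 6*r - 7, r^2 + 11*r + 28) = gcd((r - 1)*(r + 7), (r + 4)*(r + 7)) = r + 7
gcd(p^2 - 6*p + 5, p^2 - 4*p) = 1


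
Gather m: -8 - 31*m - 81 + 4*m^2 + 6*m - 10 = 4*m^2 - 25*m - 99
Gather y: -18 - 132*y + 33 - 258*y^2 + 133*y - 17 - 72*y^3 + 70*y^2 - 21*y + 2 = -72*y^3 - 188*y^2 - 20*y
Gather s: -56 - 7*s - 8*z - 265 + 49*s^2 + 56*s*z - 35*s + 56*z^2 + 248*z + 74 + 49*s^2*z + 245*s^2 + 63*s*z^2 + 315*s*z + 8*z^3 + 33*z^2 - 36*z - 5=s^2*(49*z + 294) + s*(63*z^2 + 371*z - 42) + 8*z^3 + 89*z^2 + 204*z - 252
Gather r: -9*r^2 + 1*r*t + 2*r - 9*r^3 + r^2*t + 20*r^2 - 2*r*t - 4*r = -9*r^3 + r^2*(t + 11) + r*(-t - 2)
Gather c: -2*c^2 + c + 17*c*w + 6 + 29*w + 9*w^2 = -2*c^2 + c*(17*w + 1) + 9*w^2 + 29*w + 6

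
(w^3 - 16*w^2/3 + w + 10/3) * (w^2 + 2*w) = w^5 - 10*w^4/3 - 29*w^3/3 + 16*w^2/3 + 20*w/3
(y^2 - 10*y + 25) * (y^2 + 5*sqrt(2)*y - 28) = y^4 - 10*y^3 + 5*sqrt(2)*y^3 - 50*sqrt(2)*y^2 - 3*y^2 + 125*sqrt(2)*y + 280*y - 700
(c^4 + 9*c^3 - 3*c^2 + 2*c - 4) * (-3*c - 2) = -3*c^5 - 29*c^4 - 9*c^3 + 8*c + 8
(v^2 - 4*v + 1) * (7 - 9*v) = -9*v^3 + 43*v^2 - 37*v + 7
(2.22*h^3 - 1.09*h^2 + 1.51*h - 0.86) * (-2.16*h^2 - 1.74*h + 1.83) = -4.7952*h^5 - 1.5084*h^4 + 2.6976*h^3 - 2.7645*h^2 + 4.2597*h - 1.5738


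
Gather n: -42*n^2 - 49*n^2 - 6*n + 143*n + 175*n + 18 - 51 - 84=-91*n^2 + 312*n - 117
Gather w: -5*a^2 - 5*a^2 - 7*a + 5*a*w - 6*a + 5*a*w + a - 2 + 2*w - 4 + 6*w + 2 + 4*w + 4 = -10*a^2 - 12*a + w*(10*a + 12)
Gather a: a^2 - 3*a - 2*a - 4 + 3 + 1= a^2 - 5*a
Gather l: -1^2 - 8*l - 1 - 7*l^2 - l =-7*l^2 - 9*l - 2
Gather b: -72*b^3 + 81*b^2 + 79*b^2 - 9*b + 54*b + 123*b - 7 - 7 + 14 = -72*b^3 + 160*b^2 + 168*b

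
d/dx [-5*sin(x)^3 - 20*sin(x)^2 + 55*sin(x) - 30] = 5*(-3*sin(x)^2 - 8*sin(x) + 11)*cos(x)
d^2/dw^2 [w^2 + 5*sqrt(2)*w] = 2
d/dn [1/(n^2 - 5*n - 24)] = (5 - 2*n)/(-n^2 + 5*n + 24)^2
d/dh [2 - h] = -1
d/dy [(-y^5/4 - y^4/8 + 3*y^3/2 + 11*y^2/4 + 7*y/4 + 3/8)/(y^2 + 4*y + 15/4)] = (-12*y^6 - 68*y^5 - 75*y^4 + 162*y^3 + 418*y^2 + 318*y + 81)/(16*y^4 + 128*y^3 + 376*y^2 + 480*y + 225)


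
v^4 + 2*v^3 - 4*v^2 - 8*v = v*(v - 2)*(v + 2)^2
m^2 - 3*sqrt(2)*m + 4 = (m - 2*sqrt(2))*(m - sqrt(2))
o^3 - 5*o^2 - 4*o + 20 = (o - 5)*(o - 2)*(o + 2)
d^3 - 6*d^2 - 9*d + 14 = (d - 7)*(d - 1)*(d + 2)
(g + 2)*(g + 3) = g^2 + 5*g + 6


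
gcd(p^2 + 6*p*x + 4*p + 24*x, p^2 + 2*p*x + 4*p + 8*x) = p + 4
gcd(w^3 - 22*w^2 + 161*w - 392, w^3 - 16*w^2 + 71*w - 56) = w^2 - 15*w + 56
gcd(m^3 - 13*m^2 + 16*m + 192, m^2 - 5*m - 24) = m^2 - 5*m - 24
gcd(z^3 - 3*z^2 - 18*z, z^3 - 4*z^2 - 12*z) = z^2 - 6*z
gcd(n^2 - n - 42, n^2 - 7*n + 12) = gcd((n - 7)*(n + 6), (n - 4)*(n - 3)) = 1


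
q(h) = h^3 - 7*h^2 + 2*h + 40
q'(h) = 3*h^2 - 14*h + 2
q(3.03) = 9.61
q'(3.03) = -12.88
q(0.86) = 37.18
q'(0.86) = -7.82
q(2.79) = 12.81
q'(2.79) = -13.71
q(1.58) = 29.63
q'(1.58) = -12.63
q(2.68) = 14.33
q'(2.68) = -13.97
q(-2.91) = -49.74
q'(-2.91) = 68.14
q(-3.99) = -142.94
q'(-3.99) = 105.62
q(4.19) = -0.95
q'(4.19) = -3.99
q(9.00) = 220.00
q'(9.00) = 119.00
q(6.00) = 16.00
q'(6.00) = 26.00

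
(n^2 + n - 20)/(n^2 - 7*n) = (n^2 + n - 20)/(n*(n - 7))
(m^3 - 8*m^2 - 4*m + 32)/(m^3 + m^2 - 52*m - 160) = (m^2 - 4)/(m^2 + 9*m + 20)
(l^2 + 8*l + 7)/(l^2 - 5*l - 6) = (l + 7)/(l - 6)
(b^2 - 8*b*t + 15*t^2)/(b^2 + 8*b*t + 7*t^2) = (b^2 - 8*b*t + 15*t^2)/(b^2 + 8*b*t + 7*t^2)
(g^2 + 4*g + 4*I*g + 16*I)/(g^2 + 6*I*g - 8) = (g + 4)/(g + 2*I)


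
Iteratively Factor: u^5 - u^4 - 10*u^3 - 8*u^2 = (u)*(u^4 - u^3 - 10*u^2 - 8*u) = u^2*(u^3 - u^2 - 10*u - 8) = u^2*(u + 2)*(u^2 - 3*u - 4) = u^2*(u + 1)*(u + 2)*(u - 4)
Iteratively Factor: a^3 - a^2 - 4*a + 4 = (a + 2)*(a^2 - 3*a + 2) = (a - 1)*(a + 2)*(a - 2)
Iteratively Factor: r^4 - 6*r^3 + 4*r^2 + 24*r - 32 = (r - 4)*(r^3 - 2*r^2 - 4*r + 8) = (r - 4)*(r - 2)*(r^2 - 4) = (r - 4)*(r - 2)*(r + 2)*(r - 2)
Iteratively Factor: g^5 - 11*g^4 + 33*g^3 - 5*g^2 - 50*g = (g - 5)*(g^4 - 6*g^3 + 3*g^2 + 10*g) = g*(g - 5)*(g^3 - 6*g^2 + 3*g + 10) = g*(g - 5)*(g + 1)*(g^2 - 7*g + 10) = g*(g - 5)*(g - 2)*(g + 1)*(g - 5)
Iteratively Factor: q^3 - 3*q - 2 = (q + 1)*(q^2 - q - 2) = (q + 1)^2*(q - 2)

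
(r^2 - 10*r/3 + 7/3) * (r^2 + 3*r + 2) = r^4 - r^3/3 - 17*r^2/3 + r/3 + 14/3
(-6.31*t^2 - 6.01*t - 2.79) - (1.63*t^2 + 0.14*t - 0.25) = -7.94*t^2 - 6.15*t - 2.54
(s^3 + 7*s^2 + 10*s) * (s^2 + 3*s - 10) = s^5 + 10*s^4 + 21*s^3 - 40*s^2 - 100*s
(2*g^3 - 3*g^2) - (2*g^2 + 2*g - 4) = 2*g^3 - 5*g^2 - 2*g + 4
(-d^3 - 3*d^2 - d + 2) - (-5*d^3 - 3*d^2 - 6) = 4*d^3 - d + 8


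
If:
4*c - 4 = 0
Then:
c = 1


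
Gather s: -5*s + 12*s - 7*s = 0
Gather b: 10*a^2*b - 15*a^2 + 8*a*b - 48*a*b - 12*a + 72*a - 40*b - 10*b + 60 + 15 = -15*a^2 + 60*a + b*(10*a^2 - 40*a - 50) + 75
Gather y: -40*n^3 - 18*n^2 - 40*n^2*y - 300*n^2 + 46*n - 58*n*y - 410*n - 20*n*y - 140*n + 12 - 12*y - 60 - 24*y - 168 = -40*n^3 - 318*n^2 - 504*n + y*(-40*n^2 - 78*n - 36) - 216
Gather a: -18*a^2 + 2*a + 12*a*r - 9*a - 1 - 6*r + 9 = -18*a^2 + a*(12*r - 7) - 6*r + 8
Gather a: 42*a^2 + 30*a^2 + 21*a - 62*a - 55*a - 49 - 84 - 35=72*a^2 - 96*a - 168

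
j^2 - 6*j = j*(j - 6)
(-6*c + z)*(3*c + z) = -18*c^2 - 3*c*z + z^2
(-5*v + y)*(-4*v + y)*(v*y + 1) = 20*v^3*y - 9*v^2*y^2 + 20*v^2 + v*y^3 - 9*v*y + y^2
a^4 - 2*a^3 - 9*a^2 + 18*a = a*(a - 3)*(a - 2)*(a + 3)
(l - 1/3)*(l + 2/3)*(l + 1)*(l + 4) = l^4 + 16*l^3/3 + 49*l^2/9 + 2*l/9 - 8/9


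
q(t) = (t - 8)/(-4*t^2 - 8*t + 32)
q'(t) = (t - 8)*(8*t + 8)/(-4*t^2 - 8*t + 32)^2 + 1/(-4*t^2 - 8*t + 32) = (-t^2 - 2*t + 2*(t - 8)*(t + 1) + 8)/(4*(t^2 + 2*t - 8)^2)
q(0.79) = -0.31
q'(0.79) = -0.15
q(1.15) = -0.39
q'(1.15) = -0.33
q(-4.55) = 0.87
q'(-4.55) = 1.65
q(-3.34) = -0.80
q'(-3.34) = 1.14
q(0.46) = -0.27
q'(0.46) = -0.08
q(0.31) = -0.26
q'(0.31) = -0.06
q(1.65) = -0.80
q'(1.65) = -2.03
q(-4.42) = 1.15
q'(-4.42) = 2.83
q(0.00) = -0.25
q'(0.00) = -0.03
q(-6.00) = 0.22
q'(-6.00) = 0.12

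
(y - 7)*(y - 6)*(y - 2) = y^3 - 15*y^2 + 68*y - 84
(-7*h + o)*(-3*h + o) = 21*h^2 - 10*h*o + o^2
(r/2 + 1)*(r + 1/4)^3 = r^4/2 + 11*r^3/8 + 27*r^2/32 + 25*r/128 + 1/64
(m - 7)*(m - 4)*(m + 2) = m^3 - 9*m^2 + 6*m + 56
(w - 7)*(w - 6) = w^2 - 13*w + 42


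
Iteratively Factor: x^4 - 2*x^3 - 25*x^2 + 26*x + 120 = (x + 2)*(x^3 - 4*x^2 - 17*x + 60) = (x + 2)*(x + 4)*(x^2 - 8*x + 15) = (x - 3)*(x + 2)*(x + 4)*(x - 5)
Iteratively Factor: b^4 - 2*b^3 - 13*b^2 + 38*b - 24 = (b - 1)*(b^3 - b^2 - 14*b + 24) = (b - 1)*(b + 4)*(b^2 - 5*b + 6) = (b - 3)*(b - 1)*(b + 4)*(b - 2)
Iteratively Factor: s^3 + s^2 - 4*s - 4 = (s + 2)*(s^2 - s - 2) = (s + 1)*(s + 2)*(s - 2)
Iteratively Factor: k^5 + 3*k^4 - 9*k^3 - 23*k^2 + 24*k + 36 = (k + 1)*(k^4 + 2*k^3 - 11*k^2 - 12*k + 36) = (k + 1)*(k + 3)*(k^3 - k^2 - 8*k + 12) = (k - 2)*(k + 1)*(k + 3)*(k^2 + k - 6) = (k - 2)*(k + 1)*(k + 3)^2*(k - 2)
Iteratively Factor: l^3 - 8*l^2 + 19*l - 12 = (l - 4)*(l^2 - 4*l + 3) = (l - 4)*(l - 3)*(l - 1)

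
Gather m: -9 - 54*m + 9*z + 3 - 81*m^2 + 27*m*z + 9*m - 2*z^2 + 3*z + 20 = -81*m^2 + m*(27*z - 45) - 2*z^2 + 12*z + 14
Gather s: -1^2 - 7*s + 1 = -7*s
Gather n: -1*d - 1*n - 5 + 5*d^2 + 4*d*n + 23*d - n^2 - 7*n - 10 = 5*d^2 + 22*d - n^2 + n*(4*d - 8) - 15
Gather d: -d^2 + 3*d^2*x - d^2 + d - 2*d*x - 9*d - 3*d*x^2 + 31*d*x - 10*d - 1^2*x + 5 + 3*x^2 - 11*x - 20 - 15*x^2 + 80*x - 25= d^2*(3*x - 2) + d*(-3*x^2 + 29*x - 18) - 12*x^2 + 68*x - 40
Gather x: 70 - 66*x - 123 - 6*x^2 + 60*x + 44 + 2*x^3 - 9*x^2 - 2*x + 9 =2*x^3 - 15*x^2 - 8*x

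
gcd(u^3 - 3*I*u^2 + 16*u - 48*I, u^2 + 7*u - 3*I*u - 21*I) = u - 3*I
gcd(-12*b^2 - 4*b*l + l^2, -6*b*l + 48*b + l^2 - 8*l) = 6*b - l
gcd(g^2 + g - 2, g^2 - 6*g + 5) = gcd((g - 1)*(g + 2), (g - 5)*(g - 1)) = g - 1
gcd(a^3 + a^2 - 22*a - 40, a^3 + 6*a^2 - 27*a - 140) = a^2 - a - 20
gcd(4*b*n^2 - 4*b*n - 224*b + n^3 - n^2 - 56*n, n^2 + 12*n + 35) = n + 7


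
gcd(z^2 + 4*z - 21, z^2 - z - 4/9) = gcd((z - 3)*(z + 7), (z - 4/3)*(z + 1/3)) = 1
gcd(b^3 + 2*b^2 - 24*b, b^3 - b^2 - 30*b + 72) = b^2 + 2*b - 24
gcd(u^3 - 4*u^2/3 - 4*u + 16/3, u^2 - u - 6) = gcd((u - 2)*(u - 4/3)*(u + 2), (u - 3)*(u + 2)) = u + 2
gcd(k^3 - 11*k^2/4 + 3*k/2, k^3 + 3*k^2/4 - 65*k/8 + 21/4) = k^2 - 11*k/4 + 3/2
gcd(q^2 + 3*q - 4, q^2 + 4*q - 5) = q - 1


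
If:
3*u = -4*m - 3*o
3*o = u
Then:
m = -u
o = u/3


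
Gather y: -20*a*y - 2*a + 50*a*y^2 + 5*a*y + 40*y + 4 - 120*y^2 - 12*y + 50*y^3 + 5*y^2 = -2*a + 50*y^3 + y^2*(50*a - 115) + y*(28 - 15*a) + 4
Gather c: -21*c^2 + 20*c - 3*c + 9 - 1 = -21*c^2 + 17*c + 8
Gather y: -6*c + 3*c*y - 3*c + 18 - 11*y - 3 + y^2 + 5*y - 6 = -9*c + y^2 + y*(3*c - 6) + 9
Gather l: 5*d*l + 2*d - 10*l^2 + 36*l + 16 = 2*d - 10*l^2 + l*(5*d + 36) + 16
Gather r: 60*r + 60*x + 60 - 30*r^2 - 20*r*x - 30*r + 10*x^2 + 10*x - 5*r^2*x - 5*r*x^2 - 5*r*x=r^2*(-5*x - 30) + r*(-5*x^2 - 25*x + 30) + 10*x^2 + 70*x + 60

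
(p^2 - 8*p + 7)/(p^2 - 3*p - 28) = (p - 1)/(p + 4)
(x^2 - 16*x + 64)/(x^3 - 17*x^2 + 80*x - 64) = 1/(x - 1)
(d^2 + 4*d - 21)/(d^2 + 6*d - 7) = (d - 3)/(d - 1)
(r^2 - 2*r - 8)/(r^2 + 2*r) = (r - 4)/r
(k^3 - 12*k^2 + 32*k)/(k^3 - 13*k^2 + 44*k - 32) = k/(k - 1)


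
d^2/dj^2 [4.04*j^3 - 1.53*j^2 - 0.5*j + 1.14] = 24.24*j - 3.06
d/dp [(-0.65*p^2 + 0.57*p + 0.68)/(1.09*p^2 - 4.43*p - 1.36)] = (2.2582*p^2 + 0.2856*p + 2.2372)/(1.1881*p^4 - 9.6574*p^3 + 16.6601*p^2 + 12.0496*p + 1.8496)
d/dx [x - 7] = 1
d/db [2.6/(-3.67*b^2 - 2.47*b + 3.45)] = (19.084*b + 6.422)/(3.67*b^2 + 2.47*b - 3.45)^2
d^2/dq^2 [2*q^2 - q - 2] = 4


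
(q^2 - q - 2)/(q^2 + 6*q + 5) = (q - 2)/(q + 5)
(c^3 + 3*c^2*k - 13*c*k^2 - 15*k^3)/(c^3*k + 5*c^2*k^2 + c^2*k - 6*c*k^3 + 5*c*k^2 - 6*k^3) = (c^3 + 3*c^2*k - 13*c*k^2 - 15*k^3)/(k*(c^3 + 5*c^2*k + c^2 - 6*c*k^2 + 5*c*k - 6*k^2))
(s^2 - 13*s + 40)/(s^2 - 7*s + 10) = (s - 8)/(s - 2)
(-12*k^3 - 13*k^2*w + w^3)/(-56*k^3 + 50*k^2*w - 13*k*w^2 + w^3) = (3*k^2 + 4*k*w + w^2)/(14*k^2 - 9*k*w + w^2)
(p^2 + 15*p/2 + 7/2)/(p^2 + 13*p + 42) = (p + 1/2)/(p + 6)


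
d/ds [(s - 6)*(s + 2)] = 2*s - 4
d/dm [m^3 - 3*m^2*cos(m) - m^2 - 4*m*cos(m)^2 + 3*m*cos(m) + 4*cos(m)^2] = 3*m^2*sin(m) + 3*m^2 - 3*m*sin(m) + 4*m*sin(2*m) - 6*m*cos(m) - 2*m - 4*sin(2*m) - 4*cos(m)^2 + 3*cos(m)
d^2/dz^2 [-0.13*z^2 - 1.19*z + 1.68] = -0.260000000000000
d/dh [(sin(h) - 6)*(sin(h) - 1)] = (2*sin(h) - 7)*cos(h)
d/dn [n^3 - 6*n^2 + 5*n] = 3*n^2 - 12*n + 5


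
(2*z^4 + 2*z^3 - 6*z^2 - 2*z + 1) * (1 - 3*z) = -6*z^5 - 4*z^4 + 20*z^3 - 5*z + 1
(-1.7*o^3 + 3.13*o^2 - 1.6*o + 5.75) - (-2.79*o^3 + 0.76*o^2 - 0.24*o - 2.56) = 1.09*o^3 + 2.37*o^2 - 1.36*o + 8.31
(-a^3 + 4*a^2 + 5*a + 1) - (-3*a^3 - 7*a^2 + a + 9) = 2*a^3 + 11*a^2 + 4*a - 8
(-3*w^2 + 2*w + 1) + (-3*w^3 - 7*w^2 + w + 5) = -3*w^3 - 10*w^2 + 3*w + 6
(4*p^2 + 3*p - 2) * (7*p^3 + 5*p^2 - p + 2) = 28*p^5 + 41*p^4 - 3*p^3 - 5*p^2 + 8*p - 4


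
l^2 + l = l*(l + 1)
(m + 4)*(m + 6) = m^2 + 10*m + 24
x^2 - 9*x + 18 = (x - 6)*(x - 3)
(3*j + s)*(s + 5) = 3*j*s + 15*j + s^2 + 5*s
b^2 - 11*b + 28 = (b - 7)*(b - 4)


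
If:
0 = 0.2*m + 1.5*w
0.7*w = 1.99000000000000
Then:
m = -21.32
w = 2.84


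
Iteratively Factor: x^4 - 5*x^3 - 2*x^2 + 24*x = (x - 3)*(x^3 - 2*x^2 - 8*x) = (x - 3)*(x + 2)*(x^2 - 4*x) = (x - 4)*(x - 3)*(x + 2)*(x)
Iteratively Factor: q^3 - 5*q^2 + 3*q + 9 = (q + 1)*(q^2 - 6*q + 9) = (q - 3)*(q + 1)*(q - 3)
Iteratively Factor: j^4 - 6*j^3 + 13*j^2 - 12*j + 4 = (j - 2)*(j^3 - 4*j^2 + 5*j - 2) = (j - 2)*(j - 1)*(j^2 - 3*j + 2) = (j - 2)*(j - 1)^2*(j - 2)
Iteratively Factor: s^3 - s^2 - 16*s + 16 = (s - 1)*(s^2 - 16) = (s - 4)*(s - 1)*(s + 4)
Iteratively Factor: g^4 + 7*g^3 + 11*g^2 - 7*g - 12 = (g + 1)*(g^3 + 6*g^2 + 5*g - 12) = (g + 1)*(g + 3)*(g^2 + 3*g - 4) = (g - 1)*(g + 1)*(g + 3)*(g + 4)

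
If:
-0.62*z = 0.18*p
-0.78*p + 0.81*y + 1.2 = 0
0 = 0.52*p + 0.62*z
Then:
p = 0.00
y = -1.48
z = 0.00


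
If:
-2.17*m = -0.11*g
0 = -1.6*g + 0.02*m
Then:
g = 0.00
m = 0.00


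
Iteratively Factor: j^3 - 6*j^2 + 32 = (j - 4)*(j^2 - 2*j - 8) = (j - 4)*(j + 2)*(j - 4)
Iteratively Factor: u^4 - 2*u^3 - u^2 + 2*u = (u)*(u^3 - 2*u^2 - u + 2) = u*(u - 2)*(u^2 - 1) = u*(u - 2)*(u + 1)*(u - 1)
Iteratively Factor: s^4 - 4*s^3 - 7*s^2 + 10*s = (s - 1)*(s^3 - 3*s^2 - 10*s) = s*(s - 1)*(s^2 - 3*s - 10) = s*(s - 5)*(s - 1)*(s + 2)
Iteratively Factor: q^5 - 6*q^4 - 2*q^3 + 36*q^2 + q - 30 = (q - 3)*(q^4 - 3*q^3 - 11*q^2 + 3*q + 10) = (q - 3)*(q - 1)*(q^3 - 2*q^2 - 13*q - 10) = (q - 3)*(q - 1)*(q + 2)*(q^2 - 4*q - 5) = (q - 3)*(q - 1)*(q + 1)*(q + 2)*(q - 5)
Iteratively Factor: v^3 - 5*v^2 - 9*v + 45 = (v - 3)*(v^2 - 2*v - 15) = (v - 3)*(v + 3)*(v - 5)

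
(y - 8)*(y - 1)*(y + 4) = y^3 - 5*y^2 - 28*y + 32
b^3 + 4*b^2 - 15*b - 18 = (b - 3)*(b + 1)*(b + 6)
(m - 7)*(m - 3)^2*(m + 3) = m^4 - 10*m^3 + 12*m^2 + 90*m - 189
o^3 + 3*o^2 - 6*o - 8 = (o - 2)*(o + 1)*(o + 4)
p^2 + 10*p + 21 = (p + 3)*(p + 7)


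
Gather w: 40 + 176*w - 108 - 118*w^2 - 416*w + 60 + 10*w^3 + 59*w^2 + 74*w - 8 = 10*w^3 - 59*w^2 - 166*w - 16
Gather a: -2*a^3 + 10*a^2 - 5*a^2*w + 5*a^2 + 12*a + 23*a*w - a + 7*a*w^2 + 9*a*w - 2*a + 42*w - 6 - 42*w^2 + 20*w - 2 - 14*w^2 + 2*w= -2*a^3 + a^2*(15 - 5*w) + a*(7*w^2 + 32*w + 9) - 56*w^2 + 64*w - 8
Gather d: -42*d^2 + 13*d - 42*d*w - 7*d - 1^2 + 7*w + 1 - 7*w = -42*d^2 + d*(6 - 42*w)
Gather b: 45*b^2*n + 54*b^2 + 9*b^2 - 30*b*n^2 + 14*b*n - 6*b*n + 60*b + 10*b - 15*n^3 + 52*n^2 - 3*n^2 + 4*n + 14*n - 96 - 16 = b^2*(45*n + 63) + b*(-30*n^2 + 8*n + 70) - 15*n^3 + 49*n^2 + 18*n - 112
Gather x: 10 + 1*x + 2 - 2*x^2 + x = -2*x^2 + 2*x + 12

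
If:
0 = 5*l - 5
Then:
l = 1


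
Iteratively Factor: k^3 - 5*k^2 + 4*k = (k - 1)*(k^2 - 4*k) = k*(k - 1)*(k - 4)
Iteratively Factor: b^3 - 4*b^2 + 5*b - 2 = (b - 1)*(b^2 - 3*b + 2) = (b - 2)*(b - 1)*(b - 1)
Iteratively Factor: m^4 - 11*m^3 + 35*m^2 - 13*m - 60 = (m + 1)*(m^3 - 12*m^2 + 47*m - 60) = (m - 3)*(m + 1)*(m^2 - 9*m + 20) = (m - 5)*(m - 3)*(m + 1)*(m - 4)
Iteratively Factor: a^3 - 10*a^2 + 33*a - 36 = (a - 3)*(a^2 - 7*a + 12) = (a - 4)*(a - 3)*(a - 3)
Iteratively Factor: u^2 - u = (u)*(u - 1)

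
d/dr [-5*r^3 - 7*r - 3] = -15*r^2 - 7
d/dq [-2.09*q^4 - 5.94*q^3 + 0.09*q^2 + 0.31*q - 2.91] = -8.36*q^3 - 17.82*q^2 + 0.18*q + 0.31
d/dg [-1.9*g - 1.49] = -1.90000000000000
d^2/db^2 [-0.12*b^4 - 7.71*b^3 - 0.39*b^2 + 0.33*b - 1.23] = -1.44*b^2 - 46.26*b - 0.78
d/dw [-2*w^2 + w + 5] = 1 - 4*w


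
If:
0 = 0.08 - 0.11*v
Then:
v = 0.73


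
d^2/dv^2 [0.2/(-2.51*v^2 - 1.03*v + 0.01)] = (2.52004*v^2 + 1.03412*v - 0.2*(5.02*v + 1.03)*(10.04*v + 2.06) - 0.01004)/(2.51*v^2 + 1.03*v - 0.01)^3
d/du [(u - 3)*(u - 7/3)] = 2*u - 16/3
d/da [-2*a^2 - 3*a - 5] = -4*a - 3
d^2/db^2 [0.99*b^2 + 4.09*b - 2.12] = 1.98000000000000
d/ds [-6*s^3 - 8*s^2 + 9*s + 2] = -18*s^2 - 16*s + 9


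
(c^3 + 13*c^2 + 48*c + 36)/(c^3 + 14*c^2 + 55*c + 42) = (c + 6)/(c + 7)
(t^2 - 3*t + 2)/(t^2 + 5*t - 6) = (t - 2)/(t + 6)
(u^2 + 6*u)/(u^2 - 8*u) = (u + 6)/(u - 8)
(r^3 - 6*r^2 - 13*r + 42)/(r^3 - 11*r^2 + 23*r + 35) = (r^2 + r - 6)/(r^2 - 4*r - 5)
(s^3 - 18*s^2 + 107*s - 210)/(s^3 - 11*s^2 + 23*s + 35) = (s - 6)/(s + 1)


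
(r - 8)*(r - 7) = r^2 - 15*r + 56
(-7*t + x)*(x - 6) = -7*t*x + 42*t + x^2 - 6*x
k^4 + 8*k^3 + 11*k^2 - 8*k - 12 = (k - 1)*(k + 1)*(k + 2)*(k + 6)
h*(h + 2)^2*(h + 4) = h^4 + 8*h^3 + 20*h^2 + 16*h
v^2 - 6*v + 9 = (v - 3)^2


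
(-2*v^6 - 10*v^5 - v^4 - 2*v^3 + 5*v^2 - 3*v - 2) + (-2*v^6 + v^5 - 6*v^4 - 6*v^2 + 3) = -4*v^6 - 9*v^5 - 7*v^4 - 2*v^3 - v^2 - 3*v + 1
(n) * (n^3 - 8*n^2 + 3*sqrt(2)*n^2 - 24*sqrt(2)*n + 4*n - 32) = n^4 - 8*n^3 + 3*sqrt(2)*n^3 - 24*sqrt(2)*n^2 + 4*n^2 - 32*n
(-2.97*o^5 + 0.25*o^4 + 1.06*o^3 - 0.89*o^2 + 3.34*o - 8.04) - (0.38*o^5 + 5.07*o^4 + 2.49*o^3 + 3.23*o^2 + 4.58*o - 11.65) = -3.35*o^5 - 4.82*o^4 - 1.43*o^3 - 4.12*o^2 - 1.24*o + 3.61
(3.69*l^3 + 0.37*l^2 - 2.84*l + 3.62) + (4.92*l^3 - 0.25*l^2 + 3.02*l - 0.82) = 8.61*l^3 + 0.12*l^2 + 0.18*l + 2.8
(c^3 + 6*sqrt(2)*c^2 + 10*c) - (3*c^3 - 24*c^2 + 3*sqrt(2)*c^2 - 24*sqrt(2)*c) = -2*c^3 + 3*sqrt(2)*c^2 + 24*c^2 + 10*c + 24*sqrt(2)*c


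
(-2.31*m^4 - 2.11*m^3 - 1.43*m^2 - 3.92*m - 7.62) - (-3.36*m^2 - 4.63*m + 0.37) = -2.31*m^4 - 2.11*m^3 + 1.93*m^2 + 0.71*m - 7.99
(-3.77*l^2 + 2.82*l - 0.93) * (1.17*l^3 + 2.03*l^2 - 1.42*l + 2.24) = -4.4109*l^5 - 4.3537*l^4 + 9.9899*l^3 - 14.3371*l^2 + 7.6374*l - 2.0832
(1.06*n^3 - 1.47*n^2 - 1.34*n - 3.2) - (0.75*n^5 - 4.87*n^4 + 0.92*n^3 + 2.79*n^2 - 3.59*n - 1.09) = -0.75*n^5 + 4.87*n^4 + 0.14*n^3 - 4.26*n^2 + 2.25*n - 2.11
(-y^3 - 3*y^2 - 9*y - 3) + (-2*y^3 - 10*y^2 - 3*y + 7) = -3*y^3 - 13*y^2 - 12*y + 4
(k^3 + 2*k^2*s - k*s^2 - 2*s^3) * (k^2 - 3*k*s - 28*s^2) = k^5 - k^4*s - 35*k^3*s^2 - 55*k^2*s^3 + 34*k*s^4 + 56*s^5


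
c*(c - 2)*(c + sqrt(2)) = c^3 - 2*c^2 + sqrt(2)*c^2 - 2*sqrt(2)*c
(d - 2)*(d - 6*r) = d^2 - 6*d*r - 2*d + 12*r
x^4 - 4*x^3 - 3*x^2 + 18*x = x*(x - 3)^2*(x + 2)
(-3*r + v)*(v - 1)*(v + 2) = -3*r*v^2 - 3*r*v + 6*r + v^3 + v^2 - 2*v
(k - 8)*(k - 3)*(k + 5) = k^3 - 6*k^2 - 31*k + 120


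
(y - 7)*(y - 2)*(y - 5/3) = y^3 - 32*y^2/3 + 29*y - 70/3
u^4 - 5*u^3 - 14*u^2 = u^2*(u - 7)*(u + 2)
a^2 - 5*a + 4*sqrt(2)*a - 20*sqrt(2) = (a - 5)*(a + 4*sqrt(2))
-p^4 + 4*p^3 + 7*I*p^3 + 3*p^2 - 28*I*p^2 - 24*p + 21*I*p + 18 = (p - 3)*(p - 6*I)*(I*p + 1)*(I*p - I)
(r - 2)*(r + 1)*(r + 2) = r^3 + r^2 - 4*r - 4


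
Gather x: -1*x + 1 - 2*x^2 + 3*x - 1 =-2*x^2 + 2*x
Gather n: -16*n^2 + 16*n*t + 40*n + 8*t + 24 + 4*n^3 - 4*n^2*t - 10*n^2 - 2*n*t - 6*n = 4*n^3 + n^2*(-4*t - 26) + n*(14*t + 34) + 8*t + 24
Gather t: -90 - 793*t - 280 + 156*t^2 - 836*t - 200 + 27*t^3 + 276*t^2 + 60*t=27*t^3 + 432*t^2 - 1569*t - 570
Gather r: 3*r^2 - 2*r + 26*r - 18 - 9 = 3*r^2 + 24*r - 27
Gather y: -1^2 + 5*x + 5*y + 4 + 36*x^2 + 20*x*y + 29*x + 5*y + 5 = 36*x^2 + 34*x + y*(20*x + 10) + 8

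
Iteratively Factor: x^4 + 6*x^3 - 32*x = (x - 2)*(x^3 + 8*x^2 + 16*x) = (x - 2)*(x + 4)*(x^2 + 4*x) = (x - 2)*(x + 4)^2*(x)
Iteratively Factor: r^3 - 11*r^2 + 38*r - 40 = (r - 4)*(r^2 - 7*r + 10) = (r - 5)*(r - 4)*(r - 2)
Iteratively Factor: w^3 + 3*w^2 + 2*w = (w + 2)*(w^2 + w) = w*(w + 2)*(w + 1)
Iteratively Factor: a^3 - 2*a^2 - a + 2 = (a + 1)*(a^2 - 3*a + 2) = (a - 1)*(a + 1)*(a - 2)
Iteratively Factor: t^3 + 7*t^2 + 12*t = (t)*(t^2 + 7*t + 12) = t*(t + 4)*(t + 3)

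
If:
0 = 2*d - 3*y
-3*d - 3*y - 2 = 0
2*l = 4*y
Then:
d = -2/5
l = -8/15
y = -4/15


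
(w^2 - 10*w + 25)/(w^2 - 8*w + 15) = (w - 5)/(w - 3)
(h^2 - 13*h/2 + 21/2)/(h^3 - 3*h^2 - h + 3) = (h - 7/2)/(h^2 - 1)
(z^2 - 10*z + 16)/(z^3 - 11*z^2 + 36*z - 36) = (z - 8)/(z^2 - 9*z + 18)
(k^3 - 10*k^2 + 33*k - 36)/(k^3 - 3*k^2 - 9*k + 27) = (k - 4)/(k + 3)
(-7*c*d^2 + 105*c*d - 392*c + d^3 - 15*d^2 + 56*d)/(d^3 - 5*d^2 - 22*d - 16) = (-7*c*d + 49*c + d^2 - 7*d)/(d^2 + 3*d + 2)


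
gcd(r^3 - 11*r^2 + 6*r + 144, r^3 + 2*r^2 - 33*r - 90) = r^2 - 3*r - 18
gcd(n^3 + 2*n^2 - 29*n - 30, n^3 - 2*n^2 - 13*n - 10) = n^2 - 4*n - 5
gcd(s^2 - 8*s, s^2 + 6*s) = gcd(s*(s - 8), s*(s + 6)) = s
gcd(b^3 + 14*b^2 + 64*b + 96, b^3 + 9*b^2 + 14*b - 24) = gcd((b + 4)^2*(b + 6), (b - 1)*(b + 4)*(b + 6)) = b^2 + 10*b + 24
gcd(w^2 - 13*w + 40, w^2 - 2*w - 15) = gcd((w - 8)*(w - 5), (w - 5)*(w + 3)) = w - 5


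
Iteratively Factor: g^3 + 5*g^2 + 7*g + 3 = (g + 1)*(g^2 + 4*g + 3) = (g + 1)*(g + 3)*(g + 1)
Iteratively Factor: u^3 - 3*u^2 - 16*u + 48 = (u + 4)*(u^2 - 7*u + 12) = (u - 4)*(u + 4)*(u - 3)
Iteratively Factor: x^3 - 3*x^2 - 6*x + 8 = (x - 1)*(x^2 - 2*x - 8) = (x - 4)*(x - 1)*(x + 2)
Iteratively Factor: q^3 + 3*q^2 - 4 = (q - 1)*(q^2 + 4*q + 4) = (q - 1)*(q + 2)*(q + 2)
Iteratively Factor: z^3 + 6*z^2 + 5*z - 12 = (z - 1)*(z^2 + 7*z + 12) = (z - 1)*(z + 3)*(z + 4)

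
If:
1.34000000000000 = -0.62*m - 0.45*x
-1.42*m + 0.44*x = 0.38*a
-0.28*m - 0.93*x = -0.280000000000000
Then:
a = 12.79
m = -3.05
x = 1.22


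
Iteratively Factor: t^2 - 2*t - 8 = (t + 2)*(t - 4)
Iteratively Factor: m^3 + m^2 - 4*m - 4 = (m + 1)*(m^2 - 4) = (m + 1)*(m + 2)*(m - 2)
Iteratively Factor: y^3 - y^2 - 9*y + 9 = (y - 1)*(y^2 - 9) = (y - 1)*(y + 3)*(y - 3)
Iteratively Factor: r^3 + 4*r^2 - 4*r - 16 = (r - 2)*(r^2 + 6*r + 8) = (r - 2)*(r + 2)*(r + 4)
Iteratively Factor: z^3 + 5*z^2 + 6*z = (z + 2)*(z^2 + 3*z) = (z + 2)*(z + 3)*(z)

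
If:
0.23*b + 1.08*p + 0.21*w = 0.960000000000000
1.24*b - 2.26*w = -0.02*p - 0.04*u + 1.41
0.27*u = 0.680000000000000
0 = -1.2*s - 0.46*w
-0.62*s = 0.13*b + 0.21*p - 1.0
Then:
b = -9.81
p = 4.13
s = 2.27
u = 2.52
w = -5.92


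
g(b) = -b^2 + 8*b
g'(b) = 8 - 2*b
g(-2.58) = -27.30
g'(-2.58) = 13.16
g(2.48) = 13.69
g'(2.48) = 3.04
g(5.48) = 13.81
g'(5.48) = -2.96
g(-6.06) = -85.20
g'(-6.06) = 20.12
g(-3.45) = -39.50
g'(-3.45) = 14.90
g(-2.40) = -24.96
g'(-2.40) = 12.80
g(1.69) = 10.66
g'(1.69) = 4.62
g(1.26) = 8.49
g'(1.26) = 5.48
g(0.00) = 0.00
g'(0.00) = 8.00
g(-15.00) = -345.00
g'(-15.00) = 38.00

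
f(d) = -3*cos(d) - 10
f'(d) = 3*sin(d)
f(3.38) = -7.08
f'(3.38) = -0.71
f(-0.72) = -12.26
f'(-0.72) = -1.98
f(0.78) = -12.13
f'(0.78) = 2.11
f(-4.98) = -10.79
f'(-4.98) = 2.89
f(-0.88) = -11.91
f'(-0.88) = -2.31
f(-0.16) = -12.96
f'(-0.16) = -0.48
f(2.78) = -7.19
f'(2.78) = 1.06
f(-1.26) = -10.92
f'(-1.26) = -2.86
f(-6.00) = -12.88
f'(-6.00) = 0.84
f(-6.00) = -12.88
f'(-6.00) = 0.84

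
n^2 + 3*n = n*(n + 3)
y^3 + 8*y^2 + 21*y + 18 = (y + 2)*(y + 3)^2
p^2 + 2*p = p*(p + 2)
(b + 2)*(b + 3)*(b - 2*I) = b^3 + 5*b^2 - 2*I*b^2 + 6*b - 10*I*b - 12*I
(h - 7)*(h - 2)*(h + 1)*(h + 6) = h^4 - 2*h^3 - 43*h^2 + 44*h + 84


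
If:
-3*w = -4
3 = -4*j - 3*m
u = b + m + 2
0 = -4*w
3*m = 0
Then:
No Solution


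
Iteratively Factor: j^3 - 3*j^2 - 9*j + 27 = (j + 3)*(j^2 - 6*j + 9) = (j - 3)*(j + 3)*(j - 3)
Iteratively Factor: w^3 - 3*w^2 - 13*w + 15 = (w + 3)*(w^2 - 6*w + 5) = (w - 5)*(w + 3)*(w - 1)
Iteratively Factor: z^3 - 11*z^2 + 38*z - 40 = (z - 4)*(z^2 - 7*z + 10) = (z - 4)*(z - 2)*(z - 5)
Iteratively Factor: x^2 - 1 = (x - 1)*(x + 1)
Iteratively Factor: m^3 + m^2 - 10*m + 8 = (m - 2)*(m^2 + 3*m - 4) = (m - 2)*(m + 4)*(m - 1)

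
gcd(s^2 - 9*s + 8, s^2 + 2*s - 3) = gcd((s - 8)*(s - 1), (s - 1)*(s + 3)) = s - 1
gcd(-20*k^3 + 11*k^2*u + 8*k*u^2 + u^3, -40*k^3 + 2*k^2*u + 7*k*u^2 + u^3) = 20*k^2 + 9*k*u + u^2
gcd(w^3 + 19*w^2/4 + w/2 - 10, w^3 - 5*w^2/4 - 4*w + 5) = w^2 + 3*w/4 - 5/2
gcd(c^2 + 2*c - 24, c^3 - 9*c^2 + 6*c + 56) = c - 4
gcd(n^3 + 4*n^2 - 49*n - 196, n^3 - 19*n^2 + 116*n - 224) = n - 7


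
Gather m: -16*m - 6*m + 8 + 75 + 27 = 110 - 22*m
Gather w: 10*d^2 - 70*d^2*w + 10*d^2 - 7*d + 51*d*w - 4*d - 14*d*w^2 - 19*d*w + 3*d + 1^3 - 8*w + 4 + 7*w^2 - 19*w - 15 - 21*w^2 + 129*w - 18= 20*d^2 - 8*d + w^2*(-14*d - 14) + w*(-70*d^2 + 32*d + 102) - 28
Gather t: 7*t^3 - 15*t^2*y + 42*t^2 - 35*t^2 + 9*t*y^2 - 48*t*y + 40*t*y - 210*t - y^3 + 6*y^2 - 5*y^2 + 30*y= 7*t^3 + t^2*(7 - 15*y) + t*(9*y^2 - 8*y - 210) - y^3 + y^2 + 30*y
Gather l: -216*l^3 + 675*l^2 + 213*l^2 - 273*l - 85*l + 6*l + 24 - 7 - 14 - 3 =-216*l^3 + 888*l^2 - 352*l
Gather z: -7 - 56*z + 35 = 28 - 56*z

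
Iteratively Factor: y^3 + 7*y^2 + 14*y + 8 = (y + 4)*(y^2 + 3*y + 2) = (y + 2)*(y + 4)*(y + 1)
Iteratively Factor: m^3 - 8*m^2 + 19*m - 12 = (m - 1)*(m^2 - 7*m + 12) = (m - 3)*(m - 1)*(m - 4)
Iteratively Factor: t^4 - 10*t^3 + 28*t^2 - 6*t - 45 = (t - 3)*(t^3 - 7*t^2 + 7*t + 15) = (t - 3)*(t + 1)*(t^2 - 8*t + 15) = (t - 5)*(t - 3)*(t + 1)*(t - 3)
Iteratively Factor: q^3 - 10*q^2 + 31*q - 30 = (q - 2)*(q^2 - 8*q + 15) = (q - 3)*(q - 2)*(q - 5)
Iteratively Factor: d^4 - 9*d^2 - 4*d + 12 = (d - 1)*(d^3 + d^2 - 8*d - 12) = (d - 1)*(d + 2)*(d^2 - d - 6) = (d - 3)*(d - 1)*(d + 2)*(d + 2)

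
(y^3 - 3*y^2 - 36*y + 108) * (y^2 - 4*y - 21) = y^5 - 7*y^4 - 45*y^3 + 315*y^2 + 324*y - 2268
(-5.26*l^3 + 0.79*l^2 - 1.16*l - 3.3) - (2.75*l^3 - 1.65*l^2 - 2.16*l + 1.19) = -8.01*l^3 + 2.44*l^2 + 1.0*l - 4.49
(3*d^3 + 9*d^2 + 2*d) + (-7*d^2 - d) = 3*d^3 + 2*d^2 + d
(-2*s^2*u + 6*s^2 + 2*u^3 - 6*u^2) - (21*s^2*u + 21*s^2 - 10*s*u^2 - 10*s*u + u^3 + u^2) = -23*s^2*u - 15*s^2 + 10*s*u^2 + 10*s*u + u^3 - 7*u^2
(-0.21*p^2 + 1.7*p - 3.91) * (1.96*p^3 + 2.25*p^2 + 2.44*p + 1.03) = -0.4116*p^5 + 2.8595*p^4 - 4.351*p^3 - 4.8658*p^2 - 7.7894*p - 4.0273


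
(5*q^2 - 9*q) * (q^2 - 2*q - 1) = 5*q^4 - 19*q^3 + 13*q^2 + 9*q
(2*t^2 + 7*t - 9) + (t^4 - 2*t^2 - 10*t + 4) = t^4 - 3*t - 5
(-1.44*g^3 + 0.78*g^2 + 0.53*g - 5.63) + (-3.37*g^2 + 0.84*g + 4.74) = -1.44*g^3 - 2.59*g^2 + 1.37*g - 0.89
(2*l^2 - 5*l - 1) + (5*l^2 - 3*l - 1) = 7*l^2 - 8*l - 2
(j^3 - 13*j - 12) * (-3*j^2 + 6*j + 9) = -3*j^5 + 6*j^4 + 48*j^3 - 42*j^2 - 189*j - 108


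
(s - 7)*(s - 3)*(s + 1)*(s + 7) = s^4 - 2*s^3 - 52*s^2 + 98*s + 147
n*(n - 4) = n^2 - 4*n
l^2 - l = l*(l - 1)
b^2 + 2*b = b*(b + 2)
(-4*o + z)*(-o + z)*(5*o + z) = 20*o^3 - 21*o^2*z + z^3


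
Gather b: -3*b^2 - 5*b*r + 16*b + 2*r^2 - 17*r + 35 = -3*b^2 + b*(16 - 5*r) + 2*r^2 - 17*r + 35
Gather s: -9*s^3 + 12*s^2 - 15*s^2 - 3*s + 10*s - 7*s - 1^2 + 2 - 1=-9*s^3 - 3*s^2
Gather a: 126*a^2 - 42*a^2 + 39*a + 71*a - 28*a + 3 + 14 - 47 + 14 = 84*a^2 + 82*a - 16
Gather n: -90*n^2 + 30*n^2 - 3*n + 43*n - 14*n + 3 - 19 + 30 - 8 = -60*n^2 + 26*n + 6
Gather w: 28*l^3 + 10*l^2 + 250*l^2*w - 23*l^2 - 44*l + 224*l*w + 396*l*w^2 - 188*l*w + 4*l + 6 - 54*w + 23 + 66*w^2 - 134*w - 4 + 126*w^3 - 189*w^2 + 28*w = 28*l^3 - 13*l^2 - 40*l + 126*w^3 + w^2*(396*l - 123) + w*(250*l^2 + 36*l - 160) + 25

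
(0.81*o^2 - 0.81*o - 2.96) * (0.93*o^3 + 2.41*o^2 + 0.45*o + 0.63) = 0.7533*o^5 + 1.1988*o^4 - 4.3404*o^3 - 6.9878*o^2 - 1.8423*o - 1.8648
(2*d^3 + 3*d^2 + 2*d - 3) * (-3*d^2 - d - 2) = -6*d^5 - 11*d^4 - 13*d^3 + d^2 - d + 6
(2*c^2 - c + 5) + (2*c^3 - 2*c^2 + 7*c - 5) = 2*c^3 + 6*c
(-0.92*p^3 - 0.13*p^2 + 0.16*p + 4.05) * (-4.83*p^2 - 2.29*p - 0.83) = 4.4436*p^5 + 2.7347*p^4 + 0.2885*p^3 - 19.82*p^2 - 9.4073*p - 3.3615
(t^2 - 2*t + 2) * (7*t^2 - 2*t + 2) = 7*t^4 - 16*t^3 + 20*t^2 - 8*t + 4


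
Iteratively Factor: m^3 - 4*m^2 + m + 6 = (m - 3)*(m^2 - m - 2) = (m - 3)*(m + 1)*(m - 2)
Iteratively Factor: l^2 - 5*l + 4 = (l - 1)*(l - 4)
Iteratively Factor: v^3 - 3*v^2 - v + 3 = (v - 1)*(v^2 - 2*v - 3) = (v - 1)*(v + 1)*(v - 3)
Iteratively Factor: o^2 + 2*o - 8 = (o - 2)*(o + 4)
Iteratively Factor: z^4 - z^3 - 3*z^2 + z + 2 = (z + 1)*(z^3 - 2*z^2 - z + 2) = (z - 1)*(z + 1)*(z^2 - z - 2) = (z - 1)*(z + 1)^2*(z - 2)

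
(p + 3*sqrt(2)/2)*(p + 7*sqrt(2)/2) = p^2 + 5*sqrt(2)*p + 21/2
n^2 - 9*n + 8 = (n - 8)*(n - 1)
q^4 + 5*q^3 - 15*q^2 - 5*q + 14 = (q - 2)*(q - 1)*(q + 1)*(q + 7)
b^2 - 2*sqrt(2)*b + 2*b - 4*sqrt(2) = (b + 2)*(b - 2*sqrt(2))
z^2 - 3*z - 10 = (z - 5)*(z + 2)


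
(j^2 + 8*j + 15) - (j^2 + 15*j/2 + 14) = j/2 + 1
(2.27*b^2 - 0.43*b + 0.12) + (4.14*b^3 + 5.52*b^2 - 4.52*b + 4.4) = 4.14*b^3 + 7.79*b^2 - 4.95*b + 4.52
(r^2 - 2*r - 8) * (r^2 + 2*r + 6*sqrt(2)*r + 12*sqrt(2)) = r^4 + 6*sqrt(2)*r^3 - 12*r^2 - 72*sqrt(2)*r - 16*r - 96*sqrt(2)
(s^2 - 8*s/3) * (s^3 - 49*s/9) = s^5 - 8*s^4/3 - 49*s^3/9 + 392*s^2/27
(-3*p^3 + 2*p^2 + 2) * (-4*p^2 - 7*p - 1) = 12*p^5 + 13*p^4 - 11*p^3 - 10*p^2 - 14*p - 2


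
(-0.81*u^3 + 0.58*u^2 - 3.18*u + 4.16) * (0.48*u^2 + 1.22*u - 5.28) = -0.3888*u^5 - 0.7098*u^4 + 3.458*u^3 - 4.9452*u^2 + 21.8656*u - 21.9648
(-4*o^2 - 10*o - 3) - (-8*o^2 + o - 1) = 4*o^2 - 11*o - 2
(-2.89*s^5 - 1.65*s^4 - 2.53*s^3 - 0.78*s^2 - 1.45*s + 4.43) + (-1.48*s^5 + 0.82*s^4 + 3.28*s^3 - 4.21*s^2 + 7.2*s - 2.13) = -4.37*s^5 - 0.83*s^4 + 0.75*s^3 - 4.99*s^2 + 5.75*s + 2.3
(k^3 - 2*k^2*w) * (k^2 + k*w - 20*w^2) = k^5 - k^4*w - 22*k^3*w^2 + 40*k^2*w^3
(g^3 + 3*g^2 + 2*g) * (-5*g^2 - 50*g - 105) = -5*g^5 - 65*g^4 - 265*g^3 - 415*g^2 - 210*g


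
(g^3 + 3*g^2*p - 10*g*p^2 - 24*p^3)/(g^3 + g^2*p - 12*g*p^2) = (g + 2*p)/g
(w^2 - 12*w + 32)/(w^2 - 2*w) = (w^2 - 12*w + 32)/(w*(w - 2))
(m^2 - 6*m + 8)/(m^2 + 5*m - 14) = (m - 4)/(m + 7)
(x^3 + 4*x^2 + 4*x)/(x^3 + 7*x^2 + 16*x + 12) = x/(x + 3)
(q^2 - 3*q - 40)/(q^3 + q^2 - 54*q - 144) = (q + 5)/(q^2 + 9*q + 18)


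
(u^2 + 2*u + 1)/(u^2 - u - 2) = (u + 1)/(u - 2)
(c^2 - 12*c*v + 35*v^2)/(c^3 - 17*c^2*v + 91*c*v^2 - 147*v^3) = (c - 5*v)/(c^2 - 10*c*v + 21*v^2)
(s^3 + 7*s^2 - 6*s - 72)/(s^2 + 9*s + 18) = (s^2 + s - 12)/(s + 3)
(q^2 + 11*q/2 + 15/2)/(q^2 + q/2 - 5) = (q + 3)/(q - 2)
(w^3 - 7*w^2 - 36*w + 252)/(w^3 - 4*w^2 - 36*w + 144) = (w - 7)/(w - 4)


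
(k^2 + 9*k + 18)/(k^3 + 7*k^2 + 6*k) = (k + 3)/(k*(k + 1))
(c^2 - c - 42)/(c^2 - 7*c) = (c + 6)/c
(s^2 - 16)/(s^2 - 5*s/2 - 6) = 2*(s + 4)/(2*s + 3)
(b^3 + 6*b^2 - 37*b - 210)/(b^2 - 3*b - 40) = (b^2 + b - 42)/(b - 8)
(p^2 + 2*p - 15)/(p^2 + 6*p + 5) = (p - 3)/(p + 1)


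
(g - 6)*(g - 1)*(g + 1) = g^3 - 6*g^2 - g + 6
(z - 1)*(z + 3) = z^2 + 2*z - 3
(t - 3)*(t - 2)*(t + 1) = t^3 - 4*t^2 + t + 6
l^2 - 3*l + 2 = (l - 2)*(l - 1)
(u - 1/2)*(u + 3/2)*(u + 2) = u^3 + 3*u^2 + 5*u/4 - 3/2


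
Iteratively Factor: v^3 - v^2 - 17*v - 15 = (v - 5)*(v^2 + 4*v + 3) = (v - 5)*(v + 1)*(v + 3)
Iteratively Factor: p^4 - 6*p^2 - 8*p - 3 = (p + 1)*(p^3 - p^2 - 5*p - 3) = (p - 3)*(p + 1)*(p^2 + 2*p + 1) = (p - 3)*(p + 1)^2*(p + 1)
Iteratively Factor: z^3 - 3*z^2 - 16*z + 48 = (z + 4)*(z^2 - 7*z + 12) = (z - 4)*(z + 4)*(z - 3)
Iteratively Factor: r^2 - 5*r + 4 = (r - 1)*(r - 4)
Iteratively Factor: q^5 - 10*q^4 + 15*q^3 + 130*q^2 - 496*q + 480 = (q - 5)*(q^4 - 5*q^3 - 10*q^2 + 80*q - 96) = (q - 5)*(q + 4)*(q^3 - 9*q^2 + 26*q - 24) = (q - 5)*(q - 4)*(q + 4)*(q^2 - 5*q + 6) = (q - 5)*(q - 4)*(q - 2)*(q + 4)*(q - 3)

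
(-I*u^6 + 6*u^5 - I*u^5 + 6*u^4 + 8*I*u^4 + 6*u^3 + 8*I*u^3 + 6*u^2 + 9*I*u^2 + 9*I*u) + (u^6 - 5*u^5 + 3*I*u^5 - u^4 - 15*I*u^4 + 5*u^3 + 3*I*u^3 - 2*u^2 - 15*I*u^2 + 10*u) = u^6 - I*u^6 + u^5 + 2*I*u^5 + 5*u^4 - 7*I*u^4 + 11*u^3 + 11*I*u^3 + 4*u^2 - 6*I*u^2 + 10*u + 9*I*u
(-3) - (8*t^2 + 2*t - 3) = -8*t^2 - 2*t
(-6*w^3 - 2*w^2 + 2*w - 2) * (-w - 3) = 6*w^4 + 20*w^3 + 4*w^2 - 4*w + 6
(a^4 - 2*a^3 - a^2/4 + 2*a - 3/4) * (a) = a^5 - 2*a^4 - a^3/4 + 2*a^2 - 3*a/4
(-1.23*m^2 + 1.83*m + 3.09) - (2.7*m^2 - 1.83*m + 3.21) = -3.93*m^2 + 3.66*m - 0.12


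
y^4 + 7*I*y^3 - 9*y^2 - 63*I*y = y*(y - 3)*(y + 3)*(y + 7*I)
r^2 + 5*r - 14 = (r - 2)*(r + 7)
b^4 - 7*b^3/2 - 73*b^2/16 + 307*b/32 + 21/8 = (b - 4)*(b - 3/2)*(b + 1/4)*(b + 7/4)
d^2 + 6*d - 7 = (d - 1)*(d + 7)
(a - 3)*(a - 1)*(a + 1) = a^3 - 3*a^2 - a + 3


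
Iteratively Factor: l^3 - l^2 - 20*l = (l + 4)*(l^2 - 5*l) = l*(l + 4)*(l - 5)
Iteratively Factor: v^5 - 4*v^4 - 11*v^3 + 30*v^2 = (v - 5)*(v^4 + v^3 - 6*v^2) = (v - 5)*(v - 2)*(v^3 + 3*v^2) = v*(v - 5)*(v - 2)*(v^2 + 3*v) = v*(v - 5)*(v - 2)*(v + 3)*(v)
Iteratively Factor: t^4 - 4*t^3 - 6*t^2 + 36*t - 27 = (t - 3)*(t^3 - t^2 - 9*t + 9) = (t - 3)^2*(t^2 + 2*t - 3) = (t - 3)^2*(t + 3)*(t - 1)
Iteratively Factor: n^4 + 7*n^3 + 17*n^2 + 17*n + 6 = (n + 1)*(n^3 + 6*n^2 + 11*n + 6) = (n + 1)*(n + 3)*(n^2 + 3*n + 2) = (n + 1)^2*(n + 3)*(n + 2)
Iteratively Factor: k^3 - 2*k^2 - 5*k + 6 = (k - 1)*(k^2 - k - 6) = (k - 1)*(k + 2)*(k - 3)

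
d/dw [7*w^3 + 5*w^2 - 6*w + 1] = 21*w^2 + 10*w - 6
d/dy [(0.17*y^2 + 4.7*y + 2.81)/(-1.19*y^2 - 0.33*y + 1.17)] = (5.5369*y^2 + 7.0856*y + 6.4263)/(1.4161*y^4 + 0.7854*y^3 - 2.6757*y^2 - 0.7722*y + 1.3689)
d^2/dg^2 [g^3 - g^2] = 6*g - 2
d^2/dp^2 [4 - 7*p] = 0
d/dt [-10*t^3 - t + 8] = -30*t^2 - 1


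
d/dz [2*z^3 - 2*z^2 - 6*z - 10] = 6*z^2 - 4*z - 6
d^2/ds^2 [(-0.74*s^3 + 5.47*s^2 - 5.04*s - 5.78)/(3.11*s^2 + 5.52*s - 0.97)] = (-7.105427357601e-15*s^5 - 5.6843418860808e-14*s^4 - 334.864844*s^3 - 212.646798*s^2 - 690.7611*s - 430.789782)/(30.080231*s^6 + 160.169976*s^5 + 256.143021*s^4 + 68.283504*s^3 - 79.890267*s^2 + 15.581304*s - 0.912673)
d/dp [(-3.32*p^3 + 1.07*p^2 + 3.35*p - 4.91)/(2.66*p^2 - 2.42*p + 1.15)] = (-8.8312*p^4 + 16.0688*p^3 - 22.9544*p^2 + 28.5822*p - 8.0297)/(7.0756*p^4 - 12.8744*p^3 + 11.9744*p^2 - 5.566*p + 1.3225)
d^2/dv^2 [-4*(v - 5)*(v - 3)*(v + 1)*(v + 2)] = -48*v^2 + 120*v + 56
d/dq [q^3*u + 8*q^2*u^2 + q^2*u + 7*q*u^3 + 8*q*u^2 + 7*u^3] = u*(3*q^2 + 16*q*u + 2*q + 7*u^2 + 8*u)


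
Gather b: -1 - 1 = -2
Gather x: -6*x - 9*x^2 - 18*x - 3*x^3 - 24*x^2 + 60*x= -3*x^3 - 33*x^2 + 36*x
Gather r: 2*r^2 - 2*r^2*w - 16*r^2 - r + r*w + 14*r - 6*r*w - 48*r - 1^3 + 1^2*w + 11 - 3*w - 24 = r^2*(-2*w - 14) + r*(-5*w - 35) - 2*w - 14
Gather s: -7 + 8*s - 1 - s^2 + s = -s^2 + 9*s - 8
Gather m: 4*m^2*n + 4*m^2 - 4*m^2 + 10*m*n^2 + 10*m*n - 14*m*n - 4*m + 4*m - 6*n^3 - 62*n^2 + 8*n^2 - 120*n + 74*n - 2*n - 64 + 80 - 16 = 4*m^2*n + m*(10*n^2 - 4*n) - 6*n^3 - 54*n^2 - 48*n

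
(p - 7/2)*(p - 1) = p^2 - 9*p/2 + 7/2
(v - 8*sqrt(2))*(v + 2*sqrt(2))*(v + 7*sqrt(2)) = v^3 + sqrt(2)*v^2 - 116*v - 224*sqrt(2)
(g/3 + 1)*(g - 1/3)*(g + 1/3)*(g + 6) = g^4/3 + 3*g^3 + 161*g^2/27 - g/3 - 2/3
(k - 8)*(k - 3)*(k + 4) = k^3 - 7*k^2 - 20*k + 96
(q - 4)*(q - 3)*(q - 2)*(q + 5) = q^4 - 4*q^3 - 19*q^2 + 106*q - 120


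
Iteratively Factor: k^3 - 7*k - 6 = (k + 2)*(k^2 - 2*k - 3) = (k - 3)*(k + 2)*(k + 1)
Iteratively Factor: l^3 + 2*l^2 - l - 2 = (l + 2)*(l^2 - 1) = (l - 1)*(l + 2)*(l + 1)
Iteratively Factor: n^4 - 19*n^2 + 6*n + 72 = (n + 4)*(n^3 - 4*n^2 - 3*n + 18) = (n - 3)*(n + 4)*(n^2 - n - 6) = (n - 3)*(n + 2)*(n + 4)*(n - 3)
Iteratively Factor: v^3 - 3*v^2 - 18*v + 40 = (v + 4)*(v^2 - 7*v + 10) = (v - 5)*(v + 4)*(v - 2)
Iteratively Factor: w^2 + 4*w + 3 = (w + 1)*(w + 3)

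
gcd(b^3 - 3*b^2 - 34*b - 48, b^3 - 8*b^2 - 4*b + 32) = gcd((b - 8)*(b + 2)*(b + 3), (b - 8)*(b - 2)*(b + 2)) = b^2 - 6*b - 16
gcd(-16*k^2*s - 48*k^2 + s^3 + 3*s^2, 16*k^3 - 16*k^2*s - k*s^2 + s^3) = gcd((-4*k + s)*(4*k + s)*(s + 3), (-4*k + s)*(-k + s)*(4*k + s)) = -16*k^2 + s^2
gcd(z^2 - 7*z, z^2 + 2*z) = z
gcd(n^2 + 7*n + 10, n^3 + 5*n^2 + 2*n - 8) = n + 2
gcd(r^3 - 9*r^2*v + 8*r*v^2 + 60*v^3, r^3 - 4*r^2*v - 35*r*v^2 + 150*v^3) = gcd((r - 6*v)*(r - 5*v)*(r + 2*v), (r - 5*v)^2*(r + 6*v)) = r - 5*v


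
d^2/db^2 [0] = 0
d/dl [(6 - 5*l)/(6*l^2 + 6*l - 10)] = (15*l^2 - 36*l + 7)/(2*(9*l^4 + 18*l^3 - 21*l^2 - 30*l + 25))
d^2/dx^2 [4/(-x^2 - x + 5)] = 8*(x^2 + x - (2*x + 1)^2 - 5)/(x^2 + x - 5)^3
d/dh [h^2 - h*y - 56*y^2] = 2*h - y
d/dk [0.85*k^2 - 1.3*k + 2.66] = 1.7*k - 1.3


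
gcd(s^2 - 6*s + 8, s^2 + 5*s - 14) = s - 2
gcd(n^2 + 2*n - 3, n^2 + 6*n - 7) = n - 1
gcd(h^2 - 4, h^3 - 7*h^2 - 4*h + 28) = h^2 - 4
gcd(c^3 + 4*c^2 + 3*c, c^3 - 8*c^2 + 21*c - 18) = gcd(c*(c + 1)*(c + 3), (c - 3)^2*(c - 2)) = 1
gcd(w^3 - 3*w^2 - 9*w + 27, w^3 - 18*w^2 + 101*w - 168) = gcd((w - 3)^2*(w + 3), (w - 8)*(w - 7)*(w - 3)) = w - 3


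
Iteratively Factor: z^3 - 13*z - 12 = (z - 4)*(z^2 + 4*z + 3) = (z - 4)*(z + 1)*(z + 3)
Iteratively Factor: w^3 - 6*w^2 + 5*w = (w - 1)*(w^2 - 5*w) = w*(w - 1)*(w - 5)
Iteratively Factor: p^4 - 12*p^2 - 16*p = (p + 2)*(p^3 - 2*p^2 - 8*p) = (p + 2)^2*(p^2 - 4*p) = p*(p + 2)^2*(p - 4)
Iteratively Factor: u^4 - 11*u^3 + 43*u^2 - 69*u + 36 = (u - 4)*(u^3 - 7*u^2 + 15*u - 9) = (u - 4)*(u - 3)*(u^2 - 4*u + 3) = (u - 4)*(u - 3)*(u - 1)*(u - 3)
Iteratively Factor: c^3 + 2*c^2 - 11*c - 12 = (c + 4)*(c^2 - 2*c - 3) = (c + 1)*(c + 4)*(c - 3)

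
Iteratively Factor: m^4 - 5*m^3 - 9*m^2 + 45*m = (m - 3)*(m^3 - 2*m^2 - 15*m) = m*(m - 3)*(m^2 - 2*m - 15) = m*(m - 5)*(m - 3)*(m + 3)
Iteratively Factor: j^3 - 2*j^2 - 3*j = (j - 3)*(j^2 + j) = (j - 3)*(j + 1)*(j)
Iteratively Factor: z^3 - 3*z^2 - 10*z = (z - 5)*(z^2 + 2*z) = z*(z - 5)*(z + 2)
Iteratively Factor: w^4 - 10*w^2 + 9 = (w + 3)*(w^3 - 3*w^2 - w + 3) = (w + 1)*(w + 3)*(w^2 - 4*w + 3) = (w - 3)*(w + 1)*(w + 3)*(w - 1)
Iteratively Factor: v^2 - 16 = (v - 4)*(v + 4)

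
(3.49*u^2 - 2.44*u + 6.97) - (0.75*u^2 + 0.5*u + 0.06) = 2.74*u^2 - 2.94*u + 6.91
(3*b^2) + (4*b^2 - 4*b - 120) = 7*b^2 - 4*b - 120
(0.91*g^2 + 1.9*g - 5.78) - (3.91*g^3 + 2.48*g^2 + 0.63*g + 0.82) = -3.91*g^3 - 1.57*g^2 + 1.27*g - 6.6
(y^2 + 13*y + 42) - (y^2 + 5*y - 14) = 8*y + 56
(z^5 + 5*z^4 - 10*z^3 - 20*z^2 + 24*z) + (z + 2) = z^5 + 5*z^4 - 10*z^3 - 20*z^2 + 25*z + 2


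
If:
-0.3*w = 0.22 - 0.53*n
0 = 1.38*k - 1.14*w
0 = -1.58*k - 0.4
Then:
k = -0.25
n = 0.24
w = -0.31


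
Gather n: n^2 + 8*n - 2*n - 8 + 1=n^2 + 6*n - 7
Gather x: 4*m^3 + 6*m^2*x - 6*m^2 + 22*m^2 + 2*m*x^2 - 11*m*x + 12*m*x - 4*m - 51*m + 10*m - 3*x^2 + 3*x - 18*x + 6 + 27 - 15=4*m^3 + 16*m^2 - 45*m + x^2*(2*m - 3) + x*(6*m^2 + m - 15) + 18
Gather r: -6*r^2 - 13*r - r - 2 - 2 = -6*r^2 - 14*r - 4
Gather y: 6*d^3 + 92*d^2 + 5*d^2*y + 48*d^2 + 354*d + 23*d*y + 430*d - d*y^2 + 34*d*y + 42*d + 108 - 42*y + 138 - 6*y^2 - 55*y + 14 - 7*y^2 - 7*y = 6*d^3 + 140*d^2 + 826*d + y^2*(-d - 13) + y*(5*d^2 + 57*d - 104) + 260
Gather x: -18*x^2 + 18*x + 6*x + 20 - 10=-18*x^2 + 24*x + 10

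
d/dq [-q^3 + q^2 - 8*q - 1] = -3*q^2 + 2*q - 8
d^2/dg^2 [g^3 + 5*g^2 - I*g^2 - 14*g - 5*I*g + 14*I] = 6*g + 10 - 2*I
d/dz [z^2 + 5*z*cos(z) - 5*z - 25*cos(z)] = -5*z*sin(z) + 2*z + 25*sin(z) + 5*cos(z) - 5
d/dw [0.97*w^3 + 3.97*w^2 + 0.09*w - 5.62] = 2.91*w^2 + 7.94*w + 0.09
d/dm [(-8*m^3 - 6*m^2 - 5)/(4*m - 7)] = 4*(-16*m^3 + 36*m^2 + 21*m + 5)/(16*m^2 - 56*m + 49)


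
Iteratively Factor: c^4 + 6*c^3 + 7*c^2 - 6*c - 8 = (c + 4)*(c^3 + 2*c^2 - c - 2) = (c + 2)*(c + 4)*(c^2 - 1) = (c - 1)*(c + 2)*(c + 4)*(c + 1)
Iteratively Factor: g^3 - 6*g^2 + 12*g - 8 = (g - 2)*(g^2 - 4*g + 4) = (g - 2)^2*(g - 2)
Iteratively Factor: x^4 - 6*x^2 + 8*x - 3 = (x - 1)*(x^3 + x^2 - 5*x + 3) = (x - 1)^2*(x^2 + 2*x - 3) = (x - 1)^2*(x + 3)*(x - 1)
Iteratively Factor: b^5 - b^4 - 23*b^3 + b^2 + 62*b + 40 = (b + 1)*(b^4 - 2*b^3 - 21*b^2 + 22*b + 40) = (b - 2)*(b + 1)*(b^3 - 21*b - 20) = (b - 2)*(b + 1)^2*(b^2 - b - 20) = (b - 5)*(b - 2)*(b + 1)^2*(b + 4)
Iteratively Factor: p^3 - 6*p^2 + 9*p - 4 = (p - 1)*(p^2 - 5*p + 4) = (p - 4)*(p - 1)*(p - 1)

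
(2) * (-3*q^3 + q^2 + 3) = -6*q^3 + 2*q^2 + 6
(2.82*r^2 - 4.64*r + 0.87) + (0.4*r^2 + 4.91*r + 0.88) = 3.22*r^2 + 0.27*r + 1.75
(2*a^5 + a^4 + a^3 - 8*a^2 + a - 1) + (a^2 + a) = 2*a^5 + a^4 + a^3 - 7*a^2 + 2*a - 1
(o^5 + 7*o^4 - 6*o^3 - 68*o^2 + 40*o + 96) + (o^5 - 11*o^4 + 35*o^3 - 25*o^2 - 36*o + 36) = 2*o^5 - 4*o^4 + 29*o^3 - 93*o^2 + 4*o + 132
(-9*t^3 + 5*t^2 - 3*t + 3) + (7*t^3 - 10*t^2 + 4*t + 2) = -2*t^3 - 5*t^2 + t + 5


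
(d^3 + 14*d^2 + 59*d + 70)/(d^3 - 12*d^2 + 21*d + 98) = (d^2 + 12*d + 35)/(d^2 - 14*d + 49)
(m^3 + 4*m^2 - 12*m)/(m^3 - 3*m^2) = (m^2 + 4*m - 12)/(m*(m - 3))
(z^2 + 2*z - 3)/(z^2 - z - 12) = (z - 1)/(z - 4)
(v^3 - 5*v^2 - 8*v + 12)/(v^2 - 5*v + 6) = (v^3 - 5*v^2 - 8*v + 12)/(v^2 - 5*v + 6)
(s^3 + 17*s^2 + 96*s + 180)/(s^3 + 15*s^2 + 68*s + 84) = (s^2 + 11*s + 30)/(s^2 + 9*s + 14)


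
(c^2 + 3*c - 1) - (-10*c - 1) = c^2 + 13*c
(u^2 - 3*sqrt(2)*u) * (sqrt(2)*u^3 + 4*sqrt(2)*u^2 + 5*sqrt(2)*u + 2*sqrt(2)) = sqrt(2)*u^5 - 6*u^4 + 4*sqrt(2)*u^4 - 24*u^3 + 5*sqrt(2)*u^3 - 30*u^2 + 2*sqrt(2)*u^2 - 12*u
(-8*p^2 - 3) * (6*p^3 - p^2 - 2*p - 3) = -48*p^5 + 8*p^4 - 2*p^3 + 27*p^2 + 6*p + 9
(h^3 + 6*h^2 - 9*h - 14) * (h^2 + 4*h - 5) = h^5 + 10*h^4 + 10*h^3 - 80*h^2 - 11*h + 70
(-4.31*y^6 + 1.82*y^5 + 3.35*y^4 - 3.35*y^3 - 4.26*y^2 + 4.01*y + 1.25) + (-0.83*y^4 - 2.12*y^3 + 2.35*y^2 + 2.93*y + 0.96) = -4.31*y^6 + 1.82*y^5 + 2.52*y^4 - 5.47*y^3 - 1.91*y^2 + 6.94*y + 2.21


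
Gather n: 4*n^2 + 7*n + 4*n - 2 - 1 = 4*n^2 + 11*n - 3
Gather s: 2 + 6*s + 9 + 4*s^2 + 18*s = 4*s^2 + 24*s + 11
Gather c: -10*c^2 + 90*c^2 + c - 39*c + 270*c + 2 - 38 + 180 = 80*c^2 + 232*c + 144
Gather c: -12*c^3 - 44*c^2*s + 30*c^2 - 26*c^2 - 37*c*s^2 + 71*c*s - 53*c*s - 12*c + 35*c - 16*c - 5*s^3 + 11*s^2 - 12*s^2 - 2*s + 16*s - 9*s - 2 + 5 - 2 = -12*c^3 + c^2*(4 - 44*s) + c*(-37*s^2 + 18*s + 7) - 5*s^3 - s^2 + 5*s + 1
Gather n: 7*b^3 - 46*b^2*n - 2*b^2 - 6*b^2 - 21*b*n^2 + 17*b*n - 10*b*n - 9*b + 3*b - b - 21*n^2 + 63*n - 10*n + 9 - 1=7*b^3 - 8*b^2 - 7*b + n^2*(-21*b - 21) + n*(-46*b^2 + 7*b + 53) + 8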